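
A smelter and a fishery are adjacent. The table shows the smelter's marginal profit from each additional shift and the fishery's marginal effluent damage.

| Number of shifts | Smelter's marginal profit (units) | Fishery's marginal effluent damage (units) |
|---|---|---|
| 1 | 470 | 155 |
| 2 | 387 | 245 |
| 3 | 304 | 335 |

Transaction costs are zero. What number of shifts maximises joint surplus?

2

Bargaining reaches the level where marginal profit last exceeds marginal effluent damage.
That holds through level 2 (387 ≥ 245) but not at 3 (304 < 335).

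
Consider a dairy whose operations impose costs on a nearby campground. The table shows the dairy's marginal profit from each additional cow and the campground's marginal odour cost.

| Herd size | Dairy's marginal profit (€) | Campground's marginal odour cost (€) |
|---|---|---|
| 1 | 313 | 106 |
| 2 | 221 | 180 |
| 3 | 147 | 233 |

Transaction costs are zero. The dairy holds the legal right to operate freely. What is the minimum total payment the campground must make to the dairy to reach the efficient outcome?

Left alone the dairy would choose level 3 (marginal profit stays positive).
Efficient level: k* = 2 (marginal profit ≥ marginal odour cost through 2).
The campground must at least cover the dairy's forgone profit from cutting 3→2: 147 = 147.

€147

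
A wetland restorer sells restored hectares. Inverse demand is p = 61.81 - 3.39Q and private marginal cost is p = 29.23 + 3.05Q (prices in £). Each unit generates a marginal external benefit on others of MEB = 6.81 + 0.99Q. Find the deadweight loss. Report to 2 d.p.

Market equilibrium (private): 29.23 + 3.05Q = 61.81 - 3.39Q → Q_m = 5.0590.
Social marginal cost = private MC − MEB = 22.42 + 2.06Q.
Set SMC = demand: 22.42 + 2.06Q = 61.81 - 3.39Q → Q* = 7.2275.
Height of the DWL triangle at Q_m is demand(Q_m) − SMC(Q_m) = MEB(Q_m) = 11.8184.
DWL = ½ × 2.1685 × 11.8184 = 12.8141.

DWL = £12.81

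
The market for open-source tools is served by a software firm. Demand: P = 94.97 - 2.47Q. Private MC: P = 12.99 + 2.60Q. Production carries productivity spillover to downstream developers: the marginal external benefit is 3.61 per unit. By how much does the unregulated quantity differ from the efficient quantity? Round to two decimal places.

0.71 units

Market equilibrium (private): 12.99 + 2.60Q = 94.97 - 2.47Q → Q_m = 16.1696.
Social marginal cost = private MC − MEB = 9.38 + 2.60Q.
Set SMC = demand: 9.38 + 2.60Q = 94.97 - 2.47Q → Q* = 16.8817.
Gap = |16.1696 − 16.8817| = 0.7121.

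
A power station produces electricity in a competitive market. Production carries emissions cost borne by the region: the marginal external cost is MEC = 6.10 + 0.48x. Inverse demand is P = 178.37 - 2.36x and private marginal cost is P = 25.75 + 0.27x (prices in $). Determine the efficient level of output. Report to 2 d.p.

Social marginal cost = private MC + MEC = 31.85 + 0.75x.
Set SMC = demand: 31.85 + 0.75x = 178.37 - 2.36x → x* = 47.1125.

x* = 47.11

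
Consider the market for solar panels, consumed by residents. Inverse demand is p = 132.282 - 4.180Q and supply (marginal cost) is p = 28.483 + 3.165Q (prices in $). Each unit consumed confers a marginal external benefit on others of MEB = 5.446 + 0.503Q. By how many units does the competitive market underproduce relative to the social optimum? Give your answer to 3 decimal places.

Market equilibrium (private): 28.483 + 3.165Q = 132.282 - 4.180Q → Q_m = 14.1319.
Social marginal benefit = demand + MEB = 137.728 - 3.677Q.
Set SMB = MC: 137.728 - 3.677Q = 28.483 + 3.165Q → Q* = 15.9668.
Gap = |14.1319 − 15.9668| = 1.8349.

1.835 units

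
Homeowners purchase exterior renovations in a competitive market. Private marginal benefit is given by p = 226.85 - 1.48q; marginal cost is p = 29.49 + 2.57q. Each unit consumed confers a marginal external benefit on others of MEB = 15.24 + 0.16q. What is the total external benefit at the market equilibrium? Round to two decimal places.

932.63

Market equilibrium (private): 29.49 + 2.57q = 226.85 - 1.48q → q_m = 48.7309.
Total external benefit = ∫₀^{q_m} (15.24 + 0.16q) dq = 15.24×48.7309 + ½×0.16×48.7309² = 932.6350.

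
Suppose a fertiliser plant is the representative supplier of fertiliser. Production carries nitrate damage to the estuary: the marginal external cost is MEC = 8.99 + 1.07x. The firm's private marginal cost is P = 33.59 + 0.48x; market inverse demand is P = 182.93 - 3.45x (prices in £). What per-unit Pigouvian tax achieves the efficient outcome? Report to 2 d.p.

Social marginal cost = private MC + MEC = 42.58 + 1.55x.
Set SMC = demand: 42.58 + 1.55x = 182.93 - 3.45x → x* = 28.0700.
The Pigouvian tax equals MEC at x*: 8.99 + 1.07×28.0700 = 39.0249.

tax = £39.02 per unit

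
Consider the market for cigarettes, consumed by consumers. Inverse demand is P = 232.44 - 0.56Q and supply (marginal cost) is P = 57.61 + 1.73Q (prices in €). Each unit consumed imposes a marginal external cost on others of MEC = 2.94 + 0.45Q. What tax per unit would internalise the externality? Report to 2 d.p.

Social marginal benefit = demand − MEC = 229.50 - 1.01Q.
Set SMB = MC: 229.50 - 1.01Q = 57.61 + 1.73Q → Q* = 62.7336.
The Pigouvian tax equals MEC at Q*: 2.94 + 0.45×62.7336 = 31.1701.

tax = €31.17 per unit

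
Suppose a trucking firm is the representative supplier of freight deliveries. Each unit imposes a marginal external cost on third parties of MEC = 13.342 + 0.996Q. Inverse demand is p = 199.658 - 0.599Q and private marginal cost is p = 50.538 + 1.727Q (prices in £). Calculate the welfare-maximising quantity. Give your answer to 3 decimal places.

Social marginal cost = private MC + MEC = 63.880 + 2.723Q.
Set SMC = demand: 63.880 + 2.723Q = 199.658 - 0.599Q → Q* = 40.8724.

Q* = 40.872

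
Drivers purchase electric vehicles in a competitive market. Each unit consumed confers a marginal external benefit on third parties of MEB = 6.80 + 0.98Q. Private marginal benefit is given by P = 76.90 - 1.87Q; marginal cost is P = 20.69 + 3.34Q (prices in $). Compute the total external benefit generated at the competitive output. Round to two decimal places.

$130.40

Market equilibrium (private): 20.69 + 3.34Q = 76.90 - 1.87Q → Q_m = 10.7889.
Total external benefit = ∫₀^{Q_m} (6.80 + 0.98Q) dQ = 6.80×10.7889 + ½×0.98×10.7889² = 130.4007.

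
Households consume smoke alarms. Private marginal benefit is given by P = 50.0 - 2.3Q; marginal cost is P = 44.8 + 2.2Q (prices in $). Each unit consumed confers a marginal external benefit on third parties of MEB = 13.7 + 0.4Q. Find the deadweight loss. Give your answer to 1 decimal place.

Market equilibrium (private): 44.8 + 2.2Q = 50.0 - 2.3Q → Q_m = 1.1556.
Social marginal benefit = demand + MEB = 63.7 - 1.9Q.
Set SMB = MC: 63.7 - 1.9Q = 44.8 + 2.2Q → Q* = 4.6098.
Height of the DWL triangle at Q_m is SMB(Q_m) − MC(Q_m) = MEB(Q_m) = 14.1622.
DWL = ½ × 3.4542 × 14.1622 = 24.4595.

DWL = $24.5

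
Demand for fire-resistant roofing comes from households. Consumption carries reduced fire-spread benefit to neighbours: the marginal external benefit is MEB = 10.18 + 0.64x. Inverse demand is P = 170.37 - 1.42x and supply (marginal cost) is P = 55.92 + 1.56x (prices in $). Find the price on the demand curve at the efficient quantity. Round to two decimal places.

Social marginal benefit = demand + MEB = 180.55 - 0.78x.
Set SMB = MC: 180.55 - 0.78x = 55.92 + 1.56x → x* = 53.2607.
Consumer price on the demand curve at x*: 170.37 − 1.42×53.2607 = 94.7398.

P = $94.74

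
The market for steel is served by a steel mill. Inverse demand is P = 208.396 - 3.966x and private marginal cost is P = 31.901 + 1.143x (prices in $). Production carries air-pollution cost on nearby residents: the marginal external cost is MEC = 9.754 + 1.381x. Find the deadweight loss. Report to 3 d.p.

Market equilibrium (private): 31.901 + 1.143x = 208.396 - 3.966x → x_m = 34.5459.
Social marginal cost = private MC + MEC = 41.655 + 2.524x.
Set SMC = demand: 41.655 + 2.524x = 208.396 - 3.966x → x* = 25.6920.
Height of the DWL triangle at x_m is SMC(x_m) − demand(x_m) = MEC(x_m) = 57.4619.
DWL = ½ × 8.8539 × 57.4619 = 254.3810.

DWL = $254.381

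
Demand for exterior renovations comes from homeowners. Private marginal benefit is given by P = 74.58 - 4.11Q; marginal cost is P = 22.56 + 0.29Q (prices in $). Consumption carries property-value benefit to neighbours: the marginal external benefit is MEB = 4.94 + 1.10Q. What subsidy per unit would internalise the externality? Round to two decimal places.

Social marginal benefit = demand + MEB = 79.52 - 3.01Q.
Set SMB = MC: 79.52 - 3.01Q = 22.56 + 0.29Q → Q* = 17.2606.
The Pigouvian subsidy equals MEB at Q*: 4.94 + 1.10×17.2606 = 23.9267.

subsidy = $23.93 per unit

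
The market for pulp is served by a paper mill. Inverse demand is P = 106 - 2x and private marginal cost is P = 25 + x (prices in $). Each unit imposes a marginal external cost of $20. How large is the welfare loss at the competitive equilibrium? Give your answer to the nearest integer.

DWL = $67

Market equilibrium (private): 25 + x = 106 - 2x → x_m = 27.0000.
Social marginal cost = private MC + MEC = 45 + x.
Set SMC = demand: 45 + x = 106 - 2x → x* = 20.3333.
The loss is the area between SMC and demand from x* to x_m; with linear curves that's a triangle of height MEC(x_m).
DWL = ½ × 6.6667 × 20.0000 = 66.6670.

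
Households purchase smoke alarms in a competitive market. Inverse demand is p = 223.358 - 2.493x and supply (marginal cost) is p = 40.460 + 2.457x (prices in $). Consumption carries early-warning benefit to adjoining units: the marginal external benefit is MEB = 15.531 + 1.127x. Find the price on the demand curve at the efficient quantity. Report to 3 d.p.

P = $93.961

Social marginal benefit = demand + MEB = 238.889 - 1.366x.
Set SMB = MC: 238.889 - 1.366x = 40.460 + 2.457x → x* = 51.9040.
Consumer price on the demand curve at x*: 223.358 − 2.493×51.9040 = 93.9613.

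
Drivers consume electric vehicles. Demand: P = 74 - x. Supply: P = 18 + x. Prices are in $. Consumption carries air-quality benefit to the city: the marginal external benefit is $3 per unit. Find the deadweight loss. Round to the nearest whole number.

Market equilibrium (private): 18 + x = 74 - x → x_m = 28.0000.
Social marginal benefit = demand + MEB = 77 - x.
Set SMB = MC: 77 - x = 18 + x → x* = 29.5000.
Between x* and x_m the wedge SMB − MC runs linearly from 0 to MEB(x_m), so the loss is a triangle.
DWL = ½ × 1.5000 × 3.0000 = 2.2500.

DWL = $2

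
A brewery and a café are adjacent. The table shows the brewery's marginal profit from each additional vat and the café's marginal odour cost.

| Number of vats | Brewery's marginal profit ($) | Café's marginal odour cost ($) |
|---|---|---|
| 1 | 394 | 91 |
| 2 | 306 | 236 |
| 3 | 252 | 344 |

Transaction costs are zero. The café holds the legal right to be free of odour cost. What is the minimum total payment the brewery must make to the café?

$327

Efficient level: marginal profit ≥ marginal odour cost through level 2, so k* = 2.
With the café holding the right, the brewery must at least compensate total damage at k*: 91 + 236 = 327.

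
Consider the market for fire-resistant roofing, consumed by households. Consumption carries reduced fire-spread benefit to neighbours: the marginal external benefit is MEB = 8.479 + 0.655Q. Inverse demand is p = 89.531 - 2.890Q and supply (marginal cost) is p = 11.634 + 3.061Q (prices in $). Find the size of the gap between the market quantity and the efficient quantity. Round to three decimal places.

Market equilibrium (private): 11.634 + 3.061Q = 89.531 - 2.890Q → Q_m = 13.0897.
Social marginal benefit = demand + MEB = 98.010 - 2.235Q.
Set SMB = MC: 98.010 - 2.235Q = 11.634 + 3.061Q → Q* = 16.3097.
Gap = |13.0897 − 16.3097| = 3.2200.

3.220 units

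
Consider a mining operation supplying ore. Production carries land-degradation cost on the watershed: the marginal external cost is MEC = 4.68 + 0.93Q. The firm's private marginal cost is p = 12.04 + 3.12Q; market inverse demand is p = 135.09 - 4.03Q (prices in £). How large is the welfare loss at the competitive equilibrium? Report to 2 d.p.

DWL = £26.48

Market equilibrium (private): 12.04 + 3.12Q = 135.09 - 4.03Q → Q_m = 17.2098.
Social marginal cost = private MC + MEC = 16.72 + 4.05Q.
Set SMC = demand: 16.72 + 4.05Q = 135.09 - 4.03Q → Q* = 14.6498.
Height of the DWL triangle at Q_m is SMC(Q_m) − demand(Q_m) = MEC(Q_m) = 20.6851.
DWL = ½ × 2.5600 × 20.6851 = 26.4769.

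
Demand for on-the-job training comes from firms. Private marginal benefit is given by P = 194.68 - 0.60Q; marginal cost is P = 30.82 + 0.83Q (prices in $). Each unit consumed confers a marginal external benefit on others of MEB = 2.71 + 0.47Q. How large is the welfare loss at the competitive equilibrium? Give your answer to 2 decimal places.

DWL = $1666.52

Market equilibrium (private): 30.82 + 0.83Q = 194.68 - 0.60Q → Q_m = 114.5874.
Social marginal benefit = demand + MEB = 197.39 - 0.13Q.
Set SMB = MC: 197.39 - 0.13Q = 30.82 + 0.83Q → Q* = 173.5104.
The loss is the area between SMB and MC from Q* to Q_m; with linear curves that's a triangle of height MEB(Q_m).
DWL = ½ × 58.9230 × 56.5661 = 1666.5222.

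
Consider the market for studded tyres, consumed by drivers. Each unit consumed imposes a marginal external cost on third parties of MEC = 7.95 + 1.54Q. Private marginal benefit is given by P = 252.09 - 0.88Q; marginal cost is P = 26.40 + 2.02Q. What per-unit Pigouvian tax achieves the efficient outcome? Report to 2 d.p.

tax = 83.47 per unit

Social marginal benefit = demand − MEC = 244.14 - 2.42Q.
Set SMB = MC: 244.14 - 2.42Q = 26.40 + 2.02Q → Q* = 49.0405.
The Pigouvian tax equals MEC at Q*: 7.95 + 1.54×49.0405 = 83.4724.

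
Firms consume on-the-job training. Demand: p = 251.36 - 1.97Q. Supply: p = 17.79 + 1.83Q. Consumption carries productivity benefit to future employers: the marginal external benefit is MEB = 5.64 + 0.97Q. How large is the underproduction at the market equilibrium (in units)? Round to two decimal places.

23.06 units

Market equilibrium (private): 17.79 + 1.83Q = 251.36 - 1.97Q → Q_m = 61.4658.
Social marginal benefit = demand + MEB = 257.00 - Q.
Set SMB = MC: 257.00 - Q = 17.79 + 1.83Q → Q* = 84.5265.
Gap = |61.4658 − 84.5265| = 23.0607.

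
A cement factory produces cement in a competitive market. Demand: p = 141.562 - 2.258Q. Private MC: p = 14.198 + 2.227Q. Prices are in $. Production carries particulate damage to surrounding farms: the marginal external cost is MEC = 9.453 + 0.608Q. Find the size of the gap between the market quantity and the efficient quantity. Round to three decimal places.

Market equilibrium (private): 14.198 + 2.227Q = 141.562 - 2.258Q → Q_m = 28.3978.
Social marginal cost = private MC + MEC = 23.651 + 2.835Q.
Set SMC = demand: 23.651 + 2.835Q = 141.562 - 2.258Q → Q* = 23.1516.
Gap = |28.3978 − 23.1516| = 5.2462.

5.246 units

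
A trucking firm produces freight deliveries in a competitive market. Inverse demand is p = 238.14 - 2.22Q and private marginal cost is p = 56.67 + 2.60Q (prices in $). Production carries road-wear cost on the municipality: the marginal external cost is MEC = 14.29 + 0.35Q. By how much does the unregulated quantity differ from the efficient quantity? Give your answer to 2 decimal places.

5.31 units

Market equilibrium (private): 56.67 + 2.60Q = 238.14 - 2.22Q → Q_m = 37.6494.
Social marginal cost = private MC + MEC = 70.96 + 2.95Q.
Set SMC = demand: 70.96 + 2.95Q = 238.14 - 2.22Q → Q* = 32.3366.
Gap = |37.6494 − 32.3366| = 5.3128.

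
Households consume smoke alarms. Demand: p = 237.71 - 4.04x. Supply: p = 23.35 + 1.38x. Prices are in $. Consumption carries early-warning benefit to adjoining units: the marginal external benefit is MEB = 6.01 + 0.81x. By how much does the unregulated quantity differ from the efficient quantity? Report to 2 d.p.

8.25 units

Market equilibrium (private): 23.35 + 1.38x = 237.71 - 4.04x → x_m = 39.5498.
Social marginal benefit = demand + MEB = 243.72 - 3.23x.
Set SMB = MC: 243.72 - 3.23x = 23.35 + 1.38x → x* = 47.8026.
Gap = |39.5498 − 47.8026| = 8.2528.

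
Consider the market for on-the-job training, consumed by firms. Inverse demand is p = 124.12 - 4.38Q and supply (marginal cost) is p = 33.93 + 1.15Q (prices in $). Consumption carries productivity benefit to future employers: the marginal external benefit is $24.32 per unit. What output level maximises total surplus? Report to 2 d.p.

Social marginal benefit = demand + MEB = 148.44 - 4.38Q.
Set SMB = MC: 148.44 - 4.38Q = 33.93 + 1.15Q → Q* = 20.7071.

Q* = 20.71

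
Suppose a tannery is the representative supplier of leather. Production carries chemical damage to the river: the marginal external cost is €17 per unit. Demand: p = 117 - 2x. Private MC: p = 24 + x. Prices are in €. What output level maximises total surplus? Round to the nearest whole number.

Social marginal cost = private MC + MEC = 41 + x.
Set SMC = demand: 41 + x = 117 - 2x → x* = 25.3333.

x* = 25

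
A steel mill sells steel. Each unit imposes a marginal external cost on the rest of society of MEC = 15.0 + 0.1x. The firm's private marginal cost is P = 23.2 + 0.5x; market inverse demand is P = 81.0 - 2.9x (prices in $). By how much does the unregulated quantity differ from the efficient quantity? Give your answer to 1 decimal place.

4.8 units

Market equilibrium (private): 23.2 + 0.5x = 81.0 - 2.9x → x_m = 17.0000.
Social marginal cost = private MC + MEC = 38.2 + 0.6x.
Set SMC = demand: 38.2 + 0.6x = 81.0 - 2.9x → x* = 12.2286.
Gap = |17.0000 − 12.2286| = 4.7714.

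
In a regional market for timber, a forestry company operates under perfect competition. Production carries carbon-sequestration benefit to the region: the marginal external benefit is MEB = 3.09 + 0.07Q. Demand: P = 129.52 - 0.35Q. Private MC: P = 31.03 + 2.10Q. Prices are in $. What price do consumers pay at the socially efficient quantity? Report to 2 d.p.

P = $114.58

Social marginal cost = private MC − MEB = 27.94 + 2.03Q.
Set SMC = demand: 27.94 + 2.03Q = 129.52 - 0.35Q → Q* = 42.6807.
Consumer price on the demand curve at Q*: 129.52 − 0.35×42.6807 = 114.5818.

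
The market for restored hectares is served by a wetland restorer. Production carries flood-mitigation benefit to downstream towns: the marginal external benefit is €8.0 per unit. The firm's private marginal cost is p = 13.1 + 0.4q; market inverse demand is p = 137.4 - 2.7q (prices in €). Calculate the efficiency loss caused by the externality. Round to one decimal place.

DWL = €10.3

Market equilibrium (private): 13.1 + 0.4q = 137.4 - 2.7q → q_m = 40.0968.
Social marginal cost = private MC − MEB = 5.1 + 0.4q.
Set SMC = demand: 5.1 + 0.4q = 137.4 - 2.7q → q* = 42.6774.
The welfare-loss triangle has base |q_m − q*| and height MEB(q_m) (the vertical gap between SMC and demand is zero at q* and MEB at q_m).
DWL = ½ × 2.5806 × 8.0000 = 10.3224.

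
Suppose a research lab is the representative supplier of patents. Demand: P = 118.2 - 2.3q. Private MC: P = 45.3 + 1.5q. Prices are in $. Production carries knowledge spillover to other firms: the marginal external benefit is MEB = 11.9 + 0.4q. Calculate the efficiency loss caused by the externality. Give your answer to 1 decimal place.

DWL = $56.3

Market equilibrium (private): 45.3 + 1.5q = 118.2 - 2.3q → q_m = 19.1842.
Social marginal cost = private MC − MEB = 33.4 + 1.1q.
Set SMC = demand: 33.4 + 1.1q = 118.2 - 2.3q → q* = 24.9412.
Between q* and q_m the wedge demand − SMC runs linearly from 0 to MEB(q_m), so the loss is a triangle.
DWL = ½ × 5.7570 × 19.5737 = 56.3429.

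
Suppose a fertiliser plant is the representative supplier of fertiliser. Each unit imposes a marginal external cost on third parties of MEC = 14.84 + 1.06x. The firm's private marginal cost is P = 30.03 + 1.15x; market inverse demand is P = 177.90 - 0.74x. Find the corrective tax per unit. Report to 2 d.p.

Social marginal cost = private MC + MEC = 44.87 + 2.21x.
Set SMC = demand: 44.87 + 2.21x = 177.90 - 0.74x → x* = 45.0949.
The Pigouvian tax equals MEC at x*: 14.84 + 1.06×45.0949 = 62.6406.

tax = 62.64 per unit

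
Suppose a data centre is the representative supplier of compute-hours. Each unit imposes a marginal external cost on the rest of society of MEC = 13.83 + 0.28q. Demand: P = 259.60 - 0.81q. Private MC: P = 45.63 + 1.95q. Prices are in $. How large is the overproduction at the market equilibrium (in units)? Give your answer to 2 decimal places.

11.69 units

Market equilibrium (private): 45.63 + 1.95q = 259.60 - 0.81q → q_m = 77.5254.
Social marginal cost = private MC + MEC = 59.46 + 2.23q.
Set SMC = demand: 59.46 + 2.23q = 259.60 - 0.81q → q* = 65.8355.
Gap = |77.5254 − 65.8355| = 11.6899.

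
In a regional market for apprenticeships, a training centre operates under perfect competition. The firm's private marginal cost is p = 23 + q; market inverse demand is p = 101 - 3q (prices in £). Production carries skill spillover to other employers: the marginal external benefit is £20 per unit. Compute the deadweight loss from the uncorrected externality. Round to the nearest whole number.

DWL = £50

Market equilibrium (private): 23 + q = 101 - 3q → q_m = 19.5000.
Social marginal cost = private MC − MEB = 3 + q.
Set SMC = demand: 3 + q = 101 - 3q → q* = 24.5000.
Height of the DWL triangle at q_m is demand(q_m) − SMC(q_m) = MEB(q_m) = 20.0000.
DWL = ½ × 5.0000 × 20.0000 = 50.0000.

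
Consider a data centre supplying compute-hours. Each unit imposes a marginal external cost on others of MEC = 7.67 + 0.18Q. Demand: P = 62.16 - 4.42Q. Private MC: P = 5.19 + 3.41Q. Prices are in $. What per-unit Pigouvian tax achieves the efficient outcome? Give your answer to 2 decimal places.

tax = $8.78 per unit

Social marginal cost = private MC + MEC = 12.86 + 3.59Q.
Set SMC = demand: 12.86 + 3.59Q = 62.16 - 4.42Q → Q* = 6.1548.
The Pigouvian tax equals MEC at Q*: 7.67 + 0.18×6.1548 = 8.7779.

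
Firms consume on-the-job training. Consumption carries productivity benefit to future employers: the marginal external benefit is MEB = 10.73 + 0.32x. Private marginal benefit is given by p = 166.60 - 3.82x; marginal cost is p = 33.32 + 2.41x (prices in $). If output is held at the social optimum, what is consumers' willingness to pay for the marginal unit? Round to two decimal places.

Social marginal benefit = demand + MEB = 177.33 - 3.50x.
Set SMB = MC: 177.33 - 3.50x = 33.32 + 2.41x → x* = 24.3672.
Consumer price on the demand curve at x*: 166.60 − 3.82×24.3672 = 73.5173.

P = $73.52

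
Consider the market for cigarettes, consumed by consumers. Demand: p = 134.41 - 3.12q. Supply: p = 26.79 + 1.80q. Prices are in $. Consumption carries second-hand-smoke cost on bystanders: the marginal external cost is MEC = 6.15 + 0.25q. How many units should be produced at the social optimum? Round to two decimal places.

q* = 19.63

Social marginal benefit = demand − MEC = 128.26 - 3.37q.
Set SMB = MC: 128.26 - 3.37q = 26.79 + 1.80q → q* = 19.6267.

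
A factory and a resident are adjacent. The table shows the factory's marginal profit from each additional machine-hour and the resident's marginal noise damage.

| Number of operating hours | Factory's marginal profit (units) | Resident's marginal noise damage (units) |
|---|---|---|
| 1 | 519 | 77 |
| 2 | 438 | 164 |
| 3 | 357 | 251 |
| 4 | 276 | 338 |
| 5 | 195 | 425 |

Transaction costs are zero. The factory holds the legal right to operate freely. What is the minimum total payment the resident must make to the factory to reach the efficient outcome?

Left alone the factory would choose level 5 (marginal profit stays positive).
Efficient level: k* = 3 (marginal profit ≥ marginal noise damage through 3).
The resident must at least cover the factory's forgone profit from cutting 5→3: 276 + 195 = 471.

471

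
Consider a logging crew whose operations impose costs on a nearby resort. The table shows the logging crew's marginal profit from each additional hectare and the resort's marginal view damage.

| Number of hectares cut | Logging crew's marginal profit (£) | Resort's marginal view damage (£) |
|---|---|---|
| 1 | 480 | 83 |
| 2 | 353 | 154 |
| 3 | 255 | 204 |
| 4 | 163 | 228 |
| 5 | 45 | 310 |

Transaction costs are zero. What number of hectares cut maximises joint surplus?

3

Bargaining reaches the level where marginal profit last exceeds marginal view damage.
That holds through level 3 (255 ≥ 204) but not at 4 (163 < 228).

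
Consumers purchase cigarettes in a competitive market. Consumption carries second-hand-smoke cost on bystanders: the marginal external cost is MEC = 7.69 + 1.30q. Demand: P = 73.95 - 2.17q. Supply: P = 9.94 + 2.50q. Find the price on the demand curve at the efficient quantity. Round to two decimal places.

P = 53.48

Social marginal benefit = demand − MEC = 66.26 - 3.47q.
Set SMB = MC: 66.26 - 3.47q = 9.94 + 2.50q → q* = 9.4338.
Consumer price on the demand curve at q*: 73.95 − 2.17×9.4338 = 53.4787.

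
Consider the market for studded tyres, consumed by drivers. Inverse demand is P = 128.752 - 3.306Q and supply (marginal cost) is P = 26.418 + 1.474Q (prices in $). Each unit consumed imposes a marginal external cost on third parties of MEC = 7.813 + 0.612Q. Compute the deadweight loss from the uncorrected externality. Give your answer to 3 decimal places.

Market equilibrium (private): 26.418 + 1.474Q = 128.752 - 3.306Q → Q_m = 21.4088.
Social marginal benefit = demand − MEC = 120.939 - 3.918Q.
Set SMB = MC: 120.939 - 3.918Q = 26.418 + 1.474Q → Q* = 17.5299.
The welfare-loss triangle has base |Q_m − Q*| and height MEC(Q_m) (the vertical gap between SMB and MC is zero at Q* and MEC at Q_m).
DWL = ½ × 3.8789 × 20.9152 = 40.5640.

DWL = $40.564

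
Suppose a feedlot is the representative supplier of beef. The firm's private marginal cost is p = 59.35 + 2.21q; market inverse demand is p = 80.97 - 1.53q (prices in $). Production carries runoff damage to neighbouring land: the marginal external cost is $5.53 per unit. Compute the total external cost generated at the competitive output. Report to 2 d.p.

$31.97

Market equilibrium (private): 59.35 + 2.21q = 80.97 - 1.53q → q_m = 5.7807.
Total external cost = MEC × q_m = 5.53 × 5.7807 = 31.9673.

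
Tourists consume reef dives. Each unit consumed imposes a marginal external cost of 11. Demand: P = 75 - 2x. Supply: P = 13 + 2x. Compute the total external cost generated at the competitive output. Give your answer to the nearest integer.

171

Market equilibrium (private): 13 + 2x = 75 - 2x → x_m = 15.5000.
Total external cost = MEC × x_m = 11 × 15.5000 = 170.5000.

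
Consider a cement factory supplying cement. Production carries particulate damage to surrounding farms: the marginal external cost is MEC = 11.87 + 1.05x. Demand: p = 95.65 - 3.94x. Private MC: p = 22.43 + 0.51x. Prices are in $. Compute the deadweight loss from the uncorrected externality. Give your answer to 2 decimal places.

Market equilibrium (private): 22.43 + 0.51x = 95.65 - 3.94x → x_m = 16.4539.
Social marginal cost = private MC + MEC = 34.30 + 1.56x.
Set SMC = demand: 34.30 + 1.56x = 95.65 - 3.94x → x* = 11.1545.
The loss is the area between SMC and demand from x* to x_m; with linear curves that's a triangle of height MEC(x_m).
DWL = ½ × 5.2994 × 29.1466 = 77.2297.

DWL = $77.23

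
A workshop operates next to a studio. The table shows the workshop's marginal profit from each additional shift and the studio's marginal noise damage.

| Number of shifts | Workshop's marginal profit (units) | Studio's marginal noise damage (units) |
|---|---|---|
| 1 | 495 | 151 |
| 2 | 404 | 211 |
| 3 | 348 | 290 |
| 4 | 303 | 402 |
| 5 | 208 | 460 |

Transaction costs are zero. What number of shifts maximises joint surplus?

Bargaining reaches the level where marginal profit last exceeds marginal noise damage.
That holds through level 3 (348 ≥ 290) but not at 4 (303 < 402).

3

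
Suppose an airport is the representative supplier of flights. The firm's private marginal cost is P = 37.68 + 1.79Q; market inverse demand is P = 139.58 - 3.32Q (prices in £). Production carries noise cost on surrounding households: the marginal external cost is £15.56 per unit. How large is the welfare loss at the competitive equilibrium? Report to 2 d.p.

DWL = £23.69

Market equilibrium (private): 37.68 + 1.79Q = 139.58 - 3.32Q → Q_m = 19.9413.
Social marginal cost = private MC + MEC = 53.24 + 1.79Q.
Set SMC = demand: 53.24 + 1.79Q = 139.58 - 3.32Q → Q* = 16.8963.
Height of the DWL triangle at Q_m is SMC(Q_m) − demand(Q_m) = MEC(Q_m) = 15.5600.
DWL = ½ × 3.0450 × 15.5600 = 23.6901.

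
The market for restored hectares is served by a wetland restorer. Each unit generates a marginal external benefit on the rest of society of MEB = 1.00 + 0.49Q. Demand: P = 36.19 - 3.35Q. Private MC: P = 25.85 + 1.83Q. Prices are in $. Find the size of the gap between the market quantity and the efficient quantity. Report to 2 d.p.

Market equilibrium (private): 25.85 + 1.83Q = 36.19 - 3.35Q → Q_m = 1.9961.
Social marginal cost = private MC − MEB = 24.85 + 1.34Q.
Set SMC = demand: 24.85 + 1.34Q = 36.19 - 3.35Q → Q* = 2.4179.
Gap = |1.9961 − 2.4179| = 0.4218.

0.42 units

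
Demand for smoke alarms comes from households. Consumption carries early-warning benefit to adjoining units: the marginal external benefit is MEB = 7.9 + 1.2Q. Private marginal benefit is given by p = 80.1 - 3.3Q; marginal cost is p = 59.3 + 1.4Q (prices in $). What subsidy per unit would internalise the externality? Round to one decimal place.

Social marginal benefit = demand + MEB = 88.0 - 2.1Q.
Set SMB = MC: 88.0 - 2.1Q = 59.3 + 1.4Q → Q* = 8.2000.
The Pigouvian subsidy equals MEB at Q*: 7.9 + 1.2×8.2000 = 17.7400.

subsidy = $17.7 per unit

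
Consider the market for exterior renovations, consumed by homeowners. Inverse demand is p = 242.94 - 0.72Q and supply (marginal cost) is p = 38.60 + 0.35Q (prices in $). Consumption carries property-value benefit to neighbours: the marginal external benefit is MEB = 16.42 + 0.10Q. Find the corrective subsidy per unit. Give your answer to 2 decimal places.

subsidy = $39.18 per unit

Social marginal benefit = demand + MEB = 259.36 - 0.62Q.
Set SMB = MC: 259.36 - 0.62Q = 38.60 + 0.35Q → Q* = 227.5876.
The Pigouvian subsidy equals MEB at Q*: 16.42 + 0.10×227.5876 = 39.1788.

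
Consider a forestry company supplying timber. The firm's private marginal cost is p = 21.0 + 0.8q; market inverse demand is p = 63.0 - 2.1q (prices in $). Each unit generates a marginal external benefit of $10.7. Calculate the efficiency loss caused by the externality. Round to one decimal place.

Market equilibrium (private): 21.0 + 0.8q = 63.0 - 2.1q → q_m = 14.4828.
Social marginal cost = private MC − MEB = 10.3 + 0.8q.
Set SMC = demand: 10.3 + 0.8q = 63.0 - 2.1q → q* = 18.1724.
The loss is the area between SMC and demand from q* to q_m; with linear curves that's a triangle of height MEB(q_m).
DWL = ½ × 3.6896 × 10.7000 = 19.7394.

DWL = $19.7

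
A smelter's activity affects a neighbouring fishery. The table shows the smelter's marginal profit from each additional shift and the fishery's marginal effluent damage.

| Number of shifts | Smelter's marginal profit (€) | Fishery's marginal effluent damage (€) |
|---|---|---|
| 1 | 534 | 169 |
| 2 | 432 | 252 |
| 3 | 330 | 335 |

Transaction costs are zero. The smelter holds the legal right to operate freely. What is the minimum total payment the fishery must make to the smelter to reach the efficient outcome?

Left alone the smelter would choose level 3 (marginal profit stays positive).
Efficient level: k* = 2 (marginal profit ≥ marginal effluent damage through 2).
The fishery must at least cover the smelter's forgone profit from cutting 3→2: 330 = 330.

€330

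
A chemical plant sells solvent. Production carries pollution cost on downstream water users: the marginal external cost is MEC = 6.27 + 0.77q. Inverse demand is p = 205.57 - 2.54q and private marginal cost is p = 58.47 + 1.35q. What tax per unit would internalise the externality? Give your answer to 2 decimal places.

Social marginal cost = private MC + MEC = 64.74 + 2.12q.
Set SMC = demand: 64.74 + 2.12q = 205.57 - 2.54q → q* = 30.2210.
The Pigouvian tax equals MEC at q*: 6.27 + 0.77×30.2210 = 29.5402.

tax = 29.54 per unit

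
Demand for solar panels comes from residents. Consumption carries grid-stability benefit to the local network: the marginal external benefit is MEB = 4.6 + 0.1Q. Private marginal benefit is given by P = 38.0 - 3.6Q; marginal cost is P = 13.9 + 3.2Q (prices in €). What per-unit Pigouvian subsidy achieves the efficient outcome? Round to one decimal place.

Social marginal benefit = demand + MEB = 42.6 - 3.5Q.
Set SMB = MC: 42.6 - 3.5Q = 13.9 + 3.2Q → Q* = 4.2836.
The Pigouvian subsidy equals MEB at Q*: 4.6 + 0.1×4.2836 = 5.0284.

subsidy = €5.0 per unit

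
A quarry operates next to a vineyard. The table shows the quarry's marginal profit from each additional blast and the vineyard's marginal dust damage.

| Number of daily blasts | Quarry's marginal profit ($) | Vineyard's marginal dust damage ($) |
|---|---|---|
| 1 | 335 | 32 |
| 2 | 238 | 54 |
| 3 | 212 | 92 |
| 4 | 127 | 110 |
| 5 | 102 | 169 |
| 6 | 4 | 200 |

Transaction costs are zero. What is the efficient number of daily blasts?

Bargaining reaches the level where marginal profit last exceeds marginal dust damage.
That holds through level 4 (127 ≥ 110) but not at 5 (102 < 169).

4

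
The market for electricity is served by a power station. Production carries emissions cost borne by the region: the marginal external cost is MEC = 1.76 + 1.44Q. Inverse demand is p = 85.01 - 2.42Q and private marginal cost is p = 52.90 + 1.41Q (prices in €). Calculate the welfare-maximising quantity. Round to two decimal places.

Q* = 5.76

Social marginal cost = private MC + MEC = 54.66 + 2.85Q.
Set SMC = demand: 54.66 + 2.85Q = 85.01 - 2.42Q → Q* = 5.7590.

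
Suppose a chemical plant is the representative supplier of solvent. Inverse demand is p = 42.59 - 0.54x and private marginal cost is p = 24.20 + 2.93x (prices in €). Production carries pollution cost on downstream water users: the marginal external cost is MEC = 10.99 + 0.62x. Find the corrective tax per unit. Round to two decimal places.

Social marginal cost = private MC + MEC = 35.19 + 3.55x.
Set SMC = demand: 35.19 + 3.55x = 42.59 - 0.54x → x* = 1.8093.
The Pigouvian tax equals MEC at x*: 10.99 + 0.62×1.8093 = 12.1118.

tax = €12.11 per unit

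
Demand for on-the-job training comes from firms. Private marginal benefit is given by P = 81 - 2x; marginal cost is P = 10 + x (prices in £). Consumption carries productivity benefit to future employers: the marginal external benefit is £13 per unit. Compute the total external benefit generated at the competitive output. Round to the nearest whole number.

£308

Market equilibrium (private): 10 + x = 81 - 2x → x_m = 23.6667.
Total external benefit = MEB × x_m = 13 × 23.6667 = 307.6671.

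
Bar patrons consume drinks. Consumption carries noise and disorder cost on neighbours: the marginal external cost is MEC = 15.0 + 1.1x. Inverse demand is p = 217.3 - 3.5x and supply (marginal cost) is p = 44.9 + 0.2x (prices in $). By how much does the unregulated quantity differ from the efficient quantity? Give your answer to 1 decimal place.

13.8 units

Market equilibrium (private): 44.9 + 0.2x = 217.3 - 3.5x → x_m = 46.5946.
Social marginal benefit = demand − MEC = 202.3 - 4.6x.
Set SMB = MC: 202.3 - 4.6x = 44.9 + 0.2x → x* = 32.7917.
Gap = |46.5946 − 32.7917| = 13.8029.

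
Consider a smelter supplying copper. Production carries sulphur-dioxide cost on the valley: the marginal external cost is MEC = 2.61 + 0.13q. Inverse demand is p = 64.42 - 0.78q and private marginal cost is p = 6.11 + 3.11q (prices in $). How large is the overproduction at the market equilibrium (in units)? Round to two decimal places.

1.13 units

Market equilibrium (private): 6.11 + 3.11q = 64.42 - 0.78q → q_m = 14.9897.
Social marginal cost = private MC + MEC = 8.72 + 3.24q.
Set SMC = demand: 8.72 + 3.24q = 64.42 - 0.78q → q* = 13.8557.
Gap = |14.9897 − 13.8557| = 1.1340.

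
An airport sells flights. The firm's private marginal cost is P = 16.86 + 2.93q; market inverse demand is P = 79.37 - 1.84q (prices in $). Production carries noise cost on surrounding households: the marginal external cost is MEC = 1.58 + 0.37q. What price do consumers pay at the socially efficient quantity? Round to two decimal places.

Social marginal cost = private MC + MEC = 18.44 + 3.30q.
Set SMC = demand: 18.44 + 3.30q = 79.37 - 1.84q → q* = 11.8541.
Consumer price on the demand curve at q*: 79.37 − 1.84×11.8541 = 57.5585.

P = $57.56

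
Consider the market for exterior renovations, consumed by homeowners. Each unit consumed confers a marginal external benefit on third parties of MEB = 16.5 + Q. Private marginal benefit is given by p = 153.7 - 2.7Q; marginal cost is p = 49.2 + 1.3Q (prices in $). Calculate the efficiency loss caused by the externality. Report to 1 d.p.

DWL = $302.8

Market equilibrium (private): 49.2 + 1.3Q = 153.7 - 2.7Q → Q_m = 26.1250.
Social marginal benefit = demand + MEB = 170.2 - 1.7Q.
Set SMB = MC: 170.2 - 1.7Q = 49.2 + 1.3Q → Q* = 40.3333.
The welfare-loss triangle has base |Q_m − Q*| and height MEB(Q_m) (the vertical gap between SMB and MC is zero at Q* and MEB at Q_m).
DWL = ½ × 14.2083 × 42.6250 = 302.8144.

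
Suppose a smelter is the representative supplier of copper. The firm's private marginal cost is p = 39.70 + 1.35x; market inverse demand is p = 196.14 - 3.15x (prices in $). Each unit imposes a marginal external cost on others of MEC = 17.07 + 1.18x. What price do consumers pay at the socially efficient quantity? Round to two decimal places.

Social marginal cost = private MC + MEC = 56.77 + 2.53x.
Set SMC = demand: 56.77 + 2.53x = 196.14 - 3.15x → x* = 24.5370.
Consumer price on the demand curve at x*: 196.14 − 3.15×24.5370 = 118.8485.

P = $118.85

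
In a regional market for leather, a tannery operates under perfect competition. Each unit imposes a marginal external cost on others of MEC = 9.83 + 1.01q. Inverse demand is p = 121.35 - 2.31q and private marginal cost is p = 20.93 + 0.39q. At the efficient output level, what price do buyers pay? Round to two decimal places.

P = 64.94

Social marginal cost = private MC + MEC = 30.76 + 1.40q.
Set SMC = demand: 30.76 + 1.40q = 121.35 - 2.31q → q* = 24.4178.
Consumer price on the demand curve at q*: 121.35 − 2.31×24.4178 = 64.9449.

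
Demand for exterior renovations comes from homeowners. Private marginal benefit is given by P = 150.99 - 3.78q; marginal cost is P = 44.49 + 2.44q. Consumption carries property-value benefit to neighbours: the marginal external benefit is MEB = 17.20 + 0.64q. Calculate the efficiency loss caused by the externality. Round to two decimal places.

Market equilibrium (private): 44.49 + 2.44q = 150.99 - 3.78q → q_m = 17.1222.
Social marginal benefit = demand + MEB = 168.19 - 3.14q.
Set SMB = MC: 168.19 - 3.14q = 44.49 + 2.44q → q* = 22.1685.
Height of the DWL triangle at q_m is SMB(q_m) − MC(q_m) = MEB(q_m) = 28.1582.
DWL = ½ × 5.0463 × 28.1582 = 71.0474.

DWL = 71.05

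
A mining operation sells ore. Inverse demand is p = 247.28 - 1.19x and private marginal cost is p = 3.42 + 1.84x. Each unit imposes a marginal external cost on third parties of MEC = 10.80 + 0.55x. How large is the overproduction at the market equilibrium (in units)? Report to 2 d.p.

Market equilibrium (private): 3.42 + 1.84x = 247.28 - 1.19x → x_m = 80.4818.
Social marginal cost = private MC + MEC = 14.22 + 2.39x.
Set SMC = demand: 14.22 + 2.39x = 247.28 - 1.19x → x* = 65.1006.
Gap = |80.4818 − 65.1006| = 15.3812.

15.38 units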